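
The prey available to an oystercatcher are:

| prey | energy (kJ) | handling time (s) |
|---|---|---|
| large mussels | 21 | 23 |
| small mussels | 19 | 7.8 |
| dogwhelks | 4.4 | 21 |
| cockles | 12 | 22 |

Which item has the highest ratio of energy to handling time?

small mussels

Profitability E/h (kJ/s): large mussels = 21/23 = 0.913, small mussels = 19/7.8 = 2.44, dogwhelks = 4.4/21 = 0.21, cockles = 12/22 = 0.545.
Ranked: small mussels > large mussels > cockles > dogwhelks.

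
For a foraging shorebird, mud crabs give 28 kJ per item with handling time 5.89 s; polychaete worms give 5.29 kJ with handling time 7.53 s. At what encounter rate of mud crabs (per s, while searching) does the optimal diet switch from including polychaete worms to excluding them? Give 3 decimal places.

Drop polychaete worms once their profitability E₂/h₂ falls below the rate achievable on mud crabs alone: E₂/h₂ = λE₁/(1 + λh₁).
Solve for λ: λE₁h₂ = E₂(1 + λh₁) → λ(E₁h₂ − E₂h₁) = E₂ → λ = E₂/(E₁h₂ − E₂h₁).
λ = 5.29/(28×7.53 − 5.29×5.89) = 5.29/179.7 = 0.02944 per s.

0.029 per s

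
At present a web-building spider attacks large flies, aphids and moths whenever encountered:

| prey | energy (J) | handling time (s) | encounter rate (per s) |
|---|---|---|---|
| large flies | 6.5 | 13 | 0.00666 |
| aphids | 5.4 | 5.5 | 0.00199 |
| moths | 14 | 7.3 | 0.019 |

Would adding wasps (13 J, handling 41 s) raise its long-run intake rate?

Current rate: (0.00666×6.5 + 0.00199×5.4 + 0.019×14)/(1 + 0.00666×13 + 0.00199×5.5 + 0.019×7.3) = 0.2589 J/s.
Profitability of wasps: 13/41 = 0.3171 J/s.
0.3171 > 0.2589, so adding wasps raises the average — include it.

Yes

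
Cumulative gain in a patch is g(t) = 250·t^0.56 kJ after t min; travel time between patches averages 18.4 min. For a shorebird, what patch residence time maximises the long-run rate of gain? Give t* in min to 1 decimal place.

Optimal t* satisfies g'(t*) = g(t*)/(T + t*).
g'(t) = 0.56·250·t^-0.44. Setting 0.56·250·t^-0.44 = 250·t^0.56/(18.4+t) gives 0.56(18.4+t) = t, so 0.44·t = 0.56×18.4.
t* = 0.56×18.4/0.44 = 23.42 min.

23.4 min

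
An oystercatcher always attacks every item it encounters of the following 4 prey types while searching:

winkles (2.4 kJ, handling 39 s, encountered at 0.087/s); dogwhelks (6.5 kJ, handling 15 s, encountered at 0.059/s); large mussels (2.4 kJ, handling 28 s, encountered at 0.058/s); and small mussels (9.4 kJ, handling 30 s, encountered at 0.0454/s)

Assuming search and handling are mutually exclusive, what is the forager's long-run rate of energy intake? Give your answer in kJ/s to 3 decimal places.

R = (0.087×2.4 + 0.059×6.5 + 0.058×2.4 + 0.0454×9.4) / (1 + 0.087×39 + 0.059×15 + 0.058×28 + 0.0454×30) = 1.158/8.264 = 0.1402 kJ/s.

0.140 kJ/s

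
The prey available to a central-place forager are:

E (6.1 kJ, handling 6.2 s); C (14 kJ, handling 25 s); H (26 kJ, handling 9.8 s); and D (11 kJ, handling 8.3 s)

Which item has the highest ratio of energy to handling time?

In descending order of E/h:
H: 26/9.8 = 2.65 kJ/s
D: 11/8.3 = 1.33 kJ/s
E: 6.1/6.2 = 0.984 kJ/s
C: 14/25 = 0.56 kJ/s

H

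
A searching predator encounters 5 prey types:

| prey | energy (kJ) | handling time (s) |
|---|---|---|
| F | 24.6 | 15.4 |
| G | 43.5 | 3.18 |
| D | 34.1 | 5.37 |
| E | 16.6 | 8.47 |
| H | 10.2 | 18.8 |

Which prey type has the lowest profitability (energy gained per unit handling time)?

H

In descending order of E/h:
G: 43.5/3.18 = 13.7 kJ/s
D: 34.1/5.37 = 6.35 kJ/s
E: 16.6/8.47 = 1.96 kJ/s
F: 24.6/15.4 = 1.6 kJ/s
H: 10.2/18.8 = 0.543 kJ/s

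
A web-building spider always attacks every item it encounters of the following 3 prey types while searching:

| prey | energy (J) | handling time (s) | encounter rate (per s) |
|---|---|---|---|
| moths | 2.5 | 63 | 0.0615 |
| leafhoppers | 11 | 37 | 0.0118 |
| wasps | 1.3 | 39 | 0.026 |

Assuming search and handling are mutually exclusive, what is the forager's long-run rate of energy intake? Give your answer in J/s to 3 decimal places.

0.050 J/s

Energy encountered per unit search time: 0.0615×2.5 + 0.0118×11 + 0.026×1.3 = 0.3174 J/s.
Handling time per unit search time: 0.0615×63 + 0.0118×37 + 0.026×39 = 5.325.
Rate = 0.3174/(1 + 5.325) = 0.05017 J/s.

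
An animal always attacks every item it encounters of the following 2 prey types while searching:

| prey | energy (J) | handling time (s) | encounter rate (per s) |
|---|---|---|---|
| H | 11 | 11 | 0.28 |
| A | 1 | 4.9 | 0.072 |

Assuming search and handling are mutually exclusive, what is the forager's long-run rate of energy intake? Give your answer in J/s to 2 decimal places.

R = Σλ_iE_i / (1 + Σλ_ih_i)
Numerator: 0.28×11 + 0.072×1 = 3.152
Denominator: 1 + 0.28×11 + 0.072×4.9 = 4.433
R = 3.152/4.433 = 0.7111 J/s

0.71 J/s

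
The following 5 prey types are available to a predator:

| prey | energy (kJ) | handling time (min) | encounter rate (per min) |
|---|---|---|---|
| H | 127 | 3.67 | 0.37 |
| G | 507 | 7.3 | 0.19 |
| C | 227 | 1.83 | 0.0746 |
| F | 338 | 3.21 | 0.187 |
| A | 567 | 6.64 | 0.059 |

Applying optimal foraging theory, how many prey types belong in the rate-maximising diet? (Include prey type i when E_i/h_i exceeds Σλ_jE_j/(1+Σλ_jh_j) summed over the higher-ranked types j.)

4

Profitabilities (E/h, kJ/min): C 124, F 105, A 85.4, G 69.5, H 34.6. Add prey in this order while the next type's profitability exceeds the intake rate on those already taken.
Rate on top 1: 14.9. F: 105 > 14.9 → include.
Rate on top 2: 46.14. A: 85.4 > 46.14 → include.
Rate on top 3: 53.37. G: 69.5 > 53.37 → include.
Rate on top 4: 59.71. H: 34.6 < 59.71 → exclude; stop.
Optimal diet: C, F, A, G — 4 of 5 types.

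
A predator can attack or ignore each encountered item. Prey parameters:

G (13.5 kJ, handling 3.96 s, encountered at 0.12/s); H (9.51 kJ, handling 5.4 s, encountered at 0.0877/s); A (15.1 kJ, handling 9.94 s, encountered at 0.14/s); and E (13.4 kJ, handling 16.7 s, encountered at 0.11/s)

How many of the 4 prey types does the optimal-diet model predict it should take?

Rank by E/h (kJ/s): G 3.41, H 1.76, A 1.52, E 0.802. Include each in turn until the next type's E/h falls below the running intake rate.
Rate on top 1: 1.098. H: 1.76 > 1.098 → include.
Rate on top 2: 1.259. A: 1.52 > 1.259 → include.
Rate on top 3: 1.368. E: 0.802 < 1.368 → exclude; stop.
Optimal diet: G, H, A — 3 of 4 types.

3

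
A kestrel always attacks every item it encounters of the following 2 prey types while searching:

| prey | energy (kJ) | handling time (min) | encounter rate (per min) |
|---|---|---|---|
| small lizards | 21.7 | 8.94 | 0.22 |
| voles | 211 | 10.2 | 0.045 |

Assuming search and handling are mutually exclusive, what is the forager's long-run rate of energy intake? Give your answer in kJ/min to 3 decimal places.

4.165 kJ/min

R = Σλ_iE_i / (1 + Σλ_ih_i)
Numerator: 0.22×21.7 + 0.045×211 = 14.27
Denominator: 1 + 0.22×8.94 + 0.045×10.2 = 3.426
R = 14.27/3.426 = 4.165 kJ/min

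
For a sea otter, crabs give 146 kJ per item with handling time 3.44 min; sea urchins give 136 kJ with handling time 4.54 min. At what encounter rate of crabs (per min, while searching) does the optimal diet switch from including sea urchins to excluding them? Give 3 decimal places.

0.697 per min

At the threshold, the rate on crabs alone equals the profitability of sea urchins: λ·146/(1 + λ·3.44) = 136/4.54 = 29.96.
Rearranging, λ(146 − 29.96×3.44) = 29.96, so λ = 29.96/42.95 = 0.6974 per min.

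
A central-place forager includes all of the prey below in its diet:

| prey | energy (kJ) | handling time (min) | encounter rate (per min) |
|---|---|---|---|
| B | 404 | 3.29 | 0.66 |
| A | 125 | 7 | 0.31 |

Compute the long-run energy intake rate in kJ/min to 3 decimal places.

Energy encountered per unit search time: 0.66×404 + 0.31×125 = 305.4 kJ/min.
Handling time per unit search time: 0.66×3.29 + 0.31×7 = 4.341.
Rate = 305.4/(1 + 4.341) = 57.17 kJ/min.

57.174 kJ/min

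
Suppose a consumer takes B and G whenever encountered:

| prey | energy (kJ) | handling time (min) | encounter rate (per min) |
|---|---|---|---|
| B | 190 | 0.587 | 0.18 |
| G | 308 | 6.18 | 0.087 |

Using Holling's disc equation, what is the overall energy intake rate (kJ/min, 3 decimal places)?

Energy encountered per unit search time: 0.18×190 + 0.087×308 = 61 kJ/min.
Handling time per unit search time: 0.18×0.587 + 0.087×6.18 = 0.6433.
Rate = 61/(1 + 0.6433) = 37.12 kJ/min.

37.118 kJ/min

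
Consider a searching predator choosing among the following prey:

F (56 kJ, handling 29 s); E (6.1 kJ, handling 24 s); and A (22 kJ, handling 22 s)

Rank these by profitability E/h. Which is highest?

In descending order of E/h:
F: 56/29 = 1.93 kJ/s
A: 22/22 = 1 kJ/s
E: 6.1/24 = 0.254 kJ/s

F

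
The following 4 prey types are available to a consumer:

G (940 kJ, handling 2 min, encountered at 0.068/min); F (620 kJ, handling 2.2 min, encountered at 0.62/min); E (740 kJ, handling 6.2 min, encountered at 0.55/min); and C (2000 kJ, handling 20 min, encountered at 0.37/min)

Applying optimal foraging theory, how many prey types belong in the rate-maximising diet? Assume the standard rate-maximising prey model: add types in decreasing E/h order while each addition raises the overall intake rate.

Rank by E/h (kJ/min): G 470, F 282, E 119, C 100. Include each in turn until the next type's E/h falls below the running intake rate.
Rate on top 1: 56.27. F: 282 > 56.27 → include.
Rate on top 2: 179.3. E: 119 < 179.3 → exclude; stop.
Optimal diet: G, F — 2 of 4 types.

2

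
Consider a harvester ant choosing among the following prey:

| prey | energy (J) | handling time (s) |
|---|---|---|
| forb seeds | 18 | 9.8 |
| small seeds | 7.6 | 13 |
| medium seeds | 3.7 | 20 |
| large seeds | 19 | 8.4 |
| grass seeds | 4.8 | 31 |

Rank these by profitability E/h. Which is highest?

In descending order of E/h:
large seeds: 19/8.4 = 2.26 J/s
forb seeds: 18/9.8 = 1.84 J/s
small seeds: 7.6/13 = 0.585 J/s
medium seeds: 3.7/20 = 0.185 J/s
grass seeds: 4.8/31 = 0.155 J/s

large seeds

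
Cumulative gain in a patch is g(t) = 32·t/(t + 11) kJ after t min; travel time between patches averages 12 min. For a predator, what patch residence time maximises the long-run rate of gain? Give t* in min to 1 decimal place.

Maximise g(t)/(T+t): set derivative to zero → g'(t)(T+t) = g(t).
g'(t) = 32·11/(t + 11)². Setting 32·11/(t+11)² = 32t/[(t+11)(12+t)] gives 11(12+t) = t(t+11), so t² = 11×12 = 132.
t* = √132 = 11.49 min.

11.5 min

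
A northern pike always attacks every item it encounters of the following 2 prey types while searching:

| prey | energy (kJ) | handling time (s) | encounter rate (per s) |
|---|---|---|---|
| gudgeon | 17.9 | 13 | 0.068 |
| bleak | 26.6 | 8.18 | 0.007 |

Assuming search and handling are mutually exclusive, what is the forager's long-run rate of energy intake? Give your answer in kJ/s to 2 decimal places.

R = (0.068×17.9 + 0.007×26.6) / (1 + 0.068×13 + 0.007×8.18) = 1.403/1.941 = 0.7229 kJ/s.

0.72 kJ/s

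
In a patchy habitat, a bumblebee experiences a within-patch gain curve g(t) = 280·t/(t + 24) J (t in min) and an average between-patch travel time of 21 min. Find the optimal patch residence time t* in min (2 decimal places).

By the marginal value theorem, leave when the instantaneous gain rate g'(t) equals the habitat-wide average g(t)/(T + t).
g'(t) = 280·24/(t + 24)². Setting 280·24/(t+24)² = 280t/[(t+24)(21+t)] gives 24(21+t) = t(t+24), so t² = 24×21 = 504.
t* = √504 = 22.45 min.

22.45 min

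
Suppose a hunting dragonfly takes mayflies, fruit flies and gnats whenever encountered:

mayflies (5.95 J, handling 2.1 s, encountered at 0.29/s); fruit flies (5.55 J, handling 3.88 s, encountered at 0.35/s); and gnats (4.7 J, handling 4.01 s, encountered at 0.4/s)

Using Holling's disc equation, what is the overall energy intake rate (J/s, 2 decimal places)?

R = (0.29×5.95 + 0.35×5.55 + 0.4×4.7) / (1 + 0.29×2.1 + 0.35×3.88 + 0.4×4.01) = 5.548/4.571 = 1.214 J/s.

1.21 J/s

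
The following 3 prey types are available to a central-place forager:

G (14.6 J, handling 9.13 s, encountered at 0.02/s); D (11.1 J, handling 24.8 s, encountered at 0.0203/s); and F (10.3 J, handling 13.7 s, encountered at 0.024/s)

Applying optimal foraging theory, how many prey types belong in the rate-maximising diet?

3

Profitabilities (E/h, J/s): G 1.6, F 0.752, D 0.448. Add prey in this order while the next type's profitability exceeds the intake rate on those already taken.
Rate on top 1: 0.2469. F: 0.752 > 0.2469 → include.
Rate on top 2: 0.3568. D: 0.448 > 0.3568 → include.
Optimal diet: G, F, D — 3 of 3 types.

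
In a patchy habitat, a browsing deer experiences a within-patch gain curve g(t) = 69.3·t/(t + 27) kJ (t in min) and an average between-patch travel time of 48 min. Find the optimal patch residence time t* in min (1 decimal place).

Maximise g(t)/(T+t): set derivative to zero → g'(t)(T+t) = g(t).
g'(t) = 69.3·27/(t + 27)². Setting 69.3·27/(t+27)² = 69.3t/[(t+27)(48+t)] gives 27(48+t) = t(t+27), so t² = 27×48 = 1296.
t* = √1296 = 36 min.

36.0 min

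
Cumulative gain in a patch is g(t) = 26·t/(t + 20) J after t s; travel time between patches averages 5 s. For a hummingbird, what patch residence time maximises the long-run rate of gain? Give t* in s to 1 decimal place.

By the marginal value theorem, leave when the instantaneous gain rate g'(t) equals the habitat-wide average g(t)/(T + t).
g'(t) = 26·20/(t + 20)². Setting 26·20/(t+20)² = 26t/[(t+20)(5+t)] gives 20(5+t) = t(t+20), so t² = 20×5 = 100.
t* = √100 = 10 s.

10.0 s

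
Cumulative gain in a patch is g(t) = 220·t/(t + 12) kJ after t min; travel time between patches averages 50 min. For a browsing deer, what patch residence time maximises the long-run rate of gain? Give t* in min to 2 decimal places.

By the marginal value theorem, leave when the instantaneous gain rate g'(t) equals the habitat-wide average g(t)/(T + t).
g'(t) = 220·12/(t + 12)². Setting 220·12/(t+12)² = 220t/[(t+12)(50+t)] gives 12(50+t) = t(t+12), so t² = 12×50 = 600.
t* = √600 = 24.49 min.

24.49 min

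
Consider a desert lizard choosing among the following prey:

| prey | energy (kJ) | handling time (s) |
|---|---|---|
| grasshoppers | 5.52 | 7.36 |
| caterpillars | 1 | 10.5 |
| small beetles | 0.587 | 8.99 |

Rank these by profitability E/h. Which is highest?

grasshoppers

In descending order of E/h:
grasshoppers: 5.52/7.36 = 0.75 kJ/s
caterpillars: 1/10.5 = 0.0952 kJ/s
small beetles: 0.587/8.99 = 0.0653 kJ/s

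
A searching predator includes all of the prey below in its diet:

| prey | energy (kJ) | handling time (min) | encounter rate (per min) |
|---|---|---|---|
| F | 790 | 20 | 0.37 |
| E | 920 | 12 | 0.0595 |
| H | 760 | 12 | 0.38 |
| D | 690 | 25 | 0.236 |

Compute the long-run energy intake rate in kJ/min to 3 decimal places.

R = Σλ_iE_i / (1 + Σλ_ih_i)
Numerator: 0.37×790 + 0.0595×920 + 0.38×760 + 0.236×690 = 798.7
Denominator: 1 + 0.37×20 + 0.0595×12 + 0.38×12 + 0.236×25 = 19.57
R = 798.7/19.57 = 40.8 kJ/min

40.803 kJ/min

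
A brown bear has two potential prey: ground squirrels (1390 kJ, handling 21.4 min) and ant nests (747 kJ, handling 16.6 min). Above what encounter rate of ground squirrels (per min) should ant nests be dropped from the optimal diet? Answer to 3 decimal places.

0.105 per min

Drop ant nests once their profitability E₂/h₂ falls below the rate achievable on ground squirrels alone: E₂/h₂ = λE₁/(1 + λh₁).
Solve for λ: λE₁h₂ = E₂(1 + λh₁) → λ(E₁h₂ − E₂h₁) = E₂ → λ = E₂/(E₁h₂ − E₂h₁).
λ = 747/(1390×16.6 − 747×21.4) = 747/7088 = 0.1054 per min.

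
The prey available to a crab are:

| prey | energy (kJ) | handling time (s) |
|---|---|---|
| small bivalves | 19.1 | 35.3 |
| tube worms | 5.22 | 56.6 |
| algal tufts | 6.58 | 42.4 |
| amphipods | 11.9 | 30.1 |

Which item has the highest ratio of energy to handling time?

small bivalves

Profitability E/h (kJ/s): small bivalves = 19.1/35.3 = 0.541, tube worms = 5.22/56.6 = 0.0922, algal tufts = 6.58/42.4 = 0.155, amphipods = 11.9/30.1 = 0.395.
Ranked: small bivalves > amphipods > algal tufts > tube worms.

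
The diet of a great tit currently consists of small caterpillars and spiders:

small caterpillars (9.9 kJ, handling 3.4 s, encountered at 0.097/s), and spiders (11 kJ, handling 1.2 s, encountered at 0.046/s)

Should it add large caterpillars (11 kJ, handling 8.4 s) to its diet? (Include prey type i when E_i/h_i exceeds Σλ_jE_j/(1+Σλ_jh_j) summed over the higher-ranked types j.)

Yes

Current rate: (0.097×9.9 + 0.046×11)/(1 + 0.097×3.4 + 0.046×1.2) = 1.059 kJ/s.
Profitability of large caterpillars: 11/8.4 = 1.31 kJ/s.
1.31 > 1.059, so adding large caterpillars raises the average — include it.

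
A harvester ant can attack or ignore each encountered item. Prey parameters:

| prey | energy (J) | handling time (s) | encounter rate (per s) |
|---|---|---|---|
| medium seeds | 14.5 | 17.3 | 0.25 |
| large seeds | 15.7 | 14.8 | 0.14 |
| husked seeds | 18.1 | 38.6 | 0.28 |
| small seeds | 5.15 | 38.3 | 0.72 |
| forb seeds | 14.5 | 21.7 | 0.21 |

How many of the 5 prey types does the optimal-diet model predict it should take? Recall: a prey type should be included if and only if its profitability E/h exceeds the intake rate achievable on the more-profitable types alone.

Profitabilities (E/h, J/s): large seeds 1.06, medium seeds 0.838, forb seeds 0.668, husked seeds 0.469, small seeds 0.134. Add prey in this order while the next type's profitability exceeds the intake rate on those already taken.
Rate on top 1: 0.7155. medium seeds: 0.838 > 0.7155 → include.
Rate on top 2: 0.7872. forb seeds: 0.668 < 0.7872 → exclude; stop.
Optimal diet: large seeds, medium seeds — 2 of 5 types.

2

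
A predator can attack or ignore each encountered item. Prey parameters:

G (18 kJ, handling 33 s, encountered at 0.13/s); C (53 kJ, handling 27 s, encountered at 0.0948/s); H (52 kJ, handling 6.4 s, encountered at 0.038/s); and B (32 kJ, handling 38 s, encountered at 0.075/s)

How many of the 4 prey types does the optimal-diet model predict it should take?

2

E/h in descending order: H 8.12, C 1.96, B 0.842, G 0.545 kJ/s. The optimal diet is the largest prefix of this list for which every included type satisfies E_i/h_i > R on the types above it.
Rate on top 1: 1.589. C: 1.96 > 1.589 → include.
Rate on top 2: 1.841. B: 0.842 < 1.841 → exclude; stop.
Optimal diet: H, C — 2 of 4 types.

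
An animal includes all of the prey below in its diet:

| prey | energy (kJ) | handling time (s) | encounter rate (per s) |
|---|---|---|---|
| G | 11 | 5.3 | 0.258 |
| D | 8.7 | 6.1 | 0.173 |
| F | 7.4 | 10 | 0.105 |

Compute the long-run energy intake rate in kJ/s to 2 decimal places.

R = (0.258×11 + 0.173×8.7 + 0.105×7.4) / (1 + 0.258×5.3 + 0.173×6.1 + 0.105×10) = 5.12/4.473 = 1.145 kJ/s.

1.14 kJ/s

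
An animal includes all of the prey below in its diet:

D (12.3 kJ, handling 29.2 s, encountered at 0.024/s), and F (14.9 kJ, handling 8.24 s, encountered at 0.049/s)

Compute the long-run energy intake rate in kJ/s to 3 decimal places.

R = (0.024×12.3 + 0.049×14.9) / (1 + 0.024×29.2 + 0.049×8.24) = 1.025/2.105 = 0.4872 kJ/s.

0.487 kJ/s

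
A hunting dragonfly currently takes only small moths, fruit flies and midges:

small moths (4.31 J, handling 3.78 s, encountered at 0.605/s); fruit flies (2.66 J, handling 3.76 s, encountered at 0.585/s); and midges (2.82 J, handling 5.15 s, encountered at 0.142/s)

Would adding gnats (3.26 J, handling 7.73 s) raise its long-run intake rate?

No

On small moths, fruit flies and midges alone, R = ΣλE/(1+Σλh) = 4.564/6.218 = 0.734 J/s.
Profitability of gnats: 3.26/7.73 = 0.4217 J/s.
0.4217 < 0.734, so adding gnats would lower the average — exclude it.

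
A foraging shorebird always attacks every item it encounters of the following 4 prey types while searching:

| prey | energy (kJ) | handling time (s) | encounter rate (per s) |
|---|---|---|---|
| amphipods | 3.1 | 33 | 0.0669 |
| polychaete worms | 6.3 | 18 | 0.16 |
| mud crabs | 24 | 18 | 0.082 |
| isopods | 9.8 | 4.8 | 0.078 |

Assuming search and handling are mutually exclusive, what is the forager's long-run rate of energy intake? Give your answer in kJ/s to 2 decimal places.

R = Σλ_iE_i / (1 + Σλ_ih_i)
Numerator: 0.0669×3.1 + 0.16×6.3 + 0.082×24 + 0.078×9.8 = 3.948
Denominator: 1 + 0.0669×33 + 0.16×18 + 0.082×18 + 0.078×4.8 = 7.938
R = 3.948/7.938 = 0.4973 kJ/s

0.50 kJ/s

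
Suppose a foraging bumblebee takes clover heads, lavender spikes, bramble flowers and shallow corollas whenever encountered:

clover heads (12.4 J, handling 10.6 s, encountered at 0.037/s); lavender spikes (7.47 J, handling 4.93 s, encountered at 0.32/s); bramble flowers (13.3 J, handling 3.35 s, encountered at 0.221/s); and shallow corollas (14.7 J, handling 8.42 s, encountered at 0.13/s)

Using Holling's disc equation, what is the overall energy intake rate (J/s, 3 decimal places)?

R = Σλ_iE_i / (1 + Σλ_ih_i)
Numerator: 0.037×12.4 + 0.32×7.47 + 0.221×13.3 + 0.13×14.7 = 7.7
Denominator: 1 + 0.037×10.6 + 0.32×4.93 + 0.221×3.35 + 0.13×8.42 = 4.805
R = 7.7/4.805 = 1.602 J/s

1.602 J/s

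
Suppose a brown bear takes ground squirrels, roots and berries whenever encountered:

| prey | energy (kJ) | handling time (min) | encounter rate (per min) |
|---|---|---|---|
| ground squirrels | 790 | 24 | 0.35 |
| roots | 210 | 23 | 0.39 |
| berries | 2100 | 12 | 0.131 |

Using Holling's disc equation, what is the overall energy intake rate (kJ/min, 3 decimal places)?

31.767 kJ/min

Energy encountered per unit search time: 0.35×790 + 0.39×210 + 0.131×2100 = 633.5 kJ/min.
Handling time per unit search time: 0.35×24 + 0.39×23 + 0.131×12 = 18.94.
Rate = 633.5/(1 + 18.94) = 31.77 kJ/min.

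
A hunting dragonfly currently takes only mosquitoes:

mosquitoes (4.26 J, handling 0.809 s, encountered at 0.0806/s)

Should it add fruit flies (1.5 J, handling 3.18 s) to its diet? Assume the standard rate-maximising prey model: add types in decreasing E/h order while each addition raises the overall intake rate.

Yes

Intake rate on the current diet: R = (0.0806×4.26) / (1 + 0.0806×0.809) = 0.3434/1.065 = 0.3223 J/s.
fruit flies: E/h = 1.5/3.18 = 0.4717 J/s.
Since 0.4717 > R, including fruit flies increases the long-run rate.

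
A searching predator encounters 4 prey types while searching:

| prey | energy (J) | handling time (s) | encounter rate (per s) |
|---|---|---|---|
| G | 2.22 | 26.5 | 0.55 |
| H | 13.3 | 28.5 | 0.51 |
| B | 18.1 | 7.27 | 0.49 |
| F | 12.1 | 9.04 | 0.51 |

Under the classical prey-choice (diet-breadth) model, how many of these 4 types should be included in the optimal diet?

1

E/h in descending order: B 2.49, F 1.34, H 0.467, G 0.0838 J/s. The optimal diet is the largest prefix of this list for which every included type satisfies E_i/h_i > R on the types above it.
Rate on top 1: 1.944. F: 1.34 < 1.944 → exclude; stop.
Optimal diet: B — 1 of 4 types.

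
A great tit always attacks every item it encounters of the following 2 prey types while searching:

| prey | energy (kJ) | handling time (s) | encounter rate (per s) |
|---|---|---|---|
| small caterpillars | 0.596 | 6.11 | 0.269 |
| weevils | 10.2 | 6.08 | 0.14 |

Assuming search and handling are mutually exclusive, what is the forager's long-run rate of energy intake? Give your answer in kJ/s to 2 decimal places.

R = Σλ_iE_i / (1 + Σλ_ih_i)
Numerator: 0.269×0.596 + 0.14×10.2 = 1.588
Denominator: 1 + 0.269×6.11 + 0.14×6.08 = 3.495
R = 1.588/3.495 = 0.4545 kJ/s

0.45 kJ/s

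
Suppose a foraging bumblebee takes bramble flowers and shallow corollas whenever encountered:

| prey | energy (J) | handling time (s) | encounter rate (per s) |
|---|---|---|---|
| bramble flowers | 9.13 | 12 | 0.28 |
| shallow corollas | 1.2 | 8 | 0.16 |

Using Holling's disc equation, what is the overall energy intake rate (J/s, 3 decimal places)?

0.487 J/s

Energy encountered per unit search time: 0.28×9.13 + 0.16×1.2 = 2.748 J/s.
Handling time per unit search time: 0.28×12 + 0.16×8 = 4.64.
Rate = 2.748/(1 + 4.64) = 0.4873 J/s.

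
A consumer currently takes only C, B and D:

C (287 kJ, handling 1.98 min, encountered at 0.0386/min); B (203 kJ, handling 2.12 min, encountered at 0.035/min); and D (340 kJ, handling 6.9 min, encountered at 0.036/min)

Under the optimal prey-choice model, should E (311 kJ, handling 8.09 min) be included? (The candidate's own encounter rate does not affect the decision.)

On C, B and D alone, R = ΣλE/(1+Σλh) = 30.42/1.399 = 21.75 kJ/min.
E: E/h = 311/8.09 = 38.44 kJ/min.
Since 38.44 > R, including E increases the long-run rate.

Yes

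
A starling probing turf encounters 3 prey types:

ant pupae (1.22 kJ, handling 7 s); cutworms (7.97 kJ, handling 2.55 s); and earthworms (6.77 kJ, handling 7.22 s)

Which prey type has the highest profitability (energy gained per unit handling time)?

Profitability E/h (kJ/s): ant pupae = 1.22/7 = 0.174, cutworms = 7.97/2.55 = 3.13, earthworms = 6.77/7.22 = 0.938.
Ranked: cutworms > earthworms > ant pupae.

cutworms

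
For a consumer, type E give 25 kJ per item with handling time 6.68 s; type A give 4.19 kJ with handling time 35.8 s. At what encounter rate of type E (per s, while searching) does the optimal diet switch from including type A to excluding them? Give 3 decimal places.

Drop type A once their profitability E₂/h₂ falls below the rate achievable on type E alone: E₂/h₂ = λE₁/(1 + λh₁).
Solve for λ: λE₁h₂ = E₂(1 + λh₁) → λ(E₁h₂ − E₂h₁) = E₂ → λ = E₂/(E₁h₂ − E₂h₁).
λ = 4.19/(25×35.8 − 4.19×6.68) = 4.19/867 = 0.004833 per s.

0.005 per s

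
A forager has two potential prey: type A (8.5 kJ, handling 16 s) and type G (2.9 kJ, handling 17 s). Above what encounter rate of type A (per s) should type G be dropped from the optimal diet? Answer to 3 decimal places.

At the threshold, the rate on type A alone equals the profitability of type G: λ·8.5/(1 + λ·16) = 2.9/17 = 0.1706.
Rearranging, λ(8.5 − 0.1706×16) = 0.1706, so λ = 0.1706/5.771 = 0.02956 per s.

0.030 per s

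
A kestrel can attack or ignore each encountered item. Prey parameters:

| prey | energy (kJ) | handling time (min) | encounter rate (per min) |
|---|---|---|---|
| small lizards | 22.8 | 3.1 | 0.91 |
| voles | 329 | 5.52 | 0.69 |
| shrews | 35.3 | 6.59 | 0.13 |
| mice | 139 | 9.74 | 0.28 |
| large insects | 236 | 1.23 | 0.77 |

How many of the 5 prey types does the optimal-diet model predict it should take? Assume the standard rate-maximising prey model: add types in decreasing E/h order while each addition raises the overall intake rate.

1

E/h in descending order: large insects 192, voles 59.6, mice 14.3, small lizards 7.35, shrews 5.36 kJ/min. The optimal diet is the largest prefix of this list for which every included type satisfies E_i/h_i > R on the types above it.
Rate on top 1: 93.33. voles: 59.6 < 93.33 → exclude; stop.
Optimal diet: large insects — 1 of 5 types.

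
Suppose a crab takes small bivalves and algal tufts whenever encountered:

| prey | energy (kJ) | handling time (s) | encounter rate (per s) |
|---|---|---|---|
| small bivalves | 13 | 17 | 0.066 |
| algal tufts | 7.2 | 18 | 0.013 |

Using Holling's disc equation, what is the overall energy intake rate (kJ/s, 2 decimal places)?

0.40 kJ/s

Energy encountered per unit search time: 0.066×13 + 0.013×7.2 = 0.9516 kJ/s.
Handling time per unit search time: 0.066×17 + 0.013×18 = 1.356.
Rate = 0.9516/(1 + 1.356) = 0.4039 kJ/s.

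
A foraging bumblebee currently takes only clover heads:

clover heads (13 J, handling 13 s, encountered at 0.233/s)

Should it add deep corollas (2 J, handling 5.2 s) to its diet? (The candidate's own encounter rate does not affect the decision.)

Intake rate on the current diet: R = (0.233×13) / (1 + 0.233×13) = 3.029/4.029 = 0.7518 J/s.
deep corollas: E/h = 2/5.2 = 0.3846 J/s.
Since 0.3846 < R, time spent handling deep corollas is better spent searching.

No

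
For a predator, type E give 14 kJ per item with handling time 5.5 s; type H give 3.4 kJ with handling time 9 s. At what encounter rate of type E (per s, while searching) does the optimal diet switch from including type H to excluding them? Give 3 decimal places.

At the threshold, the rate on type E alone equals the profitability of type H: λ·14/(1 + λ·5.5) = 3.4/9 = 0.3778.
Rearranging, λ(14 − 0.3778×5.5) = 0.3778, so λ = 0.3778/11.92 = 0.03169 per s.

0.032 per s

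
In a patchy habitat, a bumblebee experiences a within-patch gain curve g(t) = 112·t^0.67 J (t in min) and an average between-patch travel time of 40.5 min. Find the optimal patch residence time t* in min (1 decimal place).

By the marginal value theorem, leave when the instantaneous gain rate g'(t) equals the habitat-wide average g(t)/(T + t).
g'(t) = 0.67·112·t^-0.33. Setting 0.67·112·t^-0.33 = 112·t^0.67/(40.5+t) gives 0.67(40.5+t) = t, so 0.33·t = 0.67×40.5.
t* = 0.67×40.5/0.33 = 82.23 min.

82.2 min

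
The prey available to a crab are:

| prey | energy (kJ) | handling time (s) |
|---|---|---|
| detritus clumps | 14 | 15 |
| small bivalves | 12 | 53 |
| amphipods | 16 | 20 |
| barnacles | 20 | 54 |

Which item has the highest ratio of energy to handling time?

detritus clumps

In descending order of E/h:
detritus clumps: 14/15 = 0.933 kJ/s
amphipods: 16/20 = 0.8 kJ/s
barnacles: 20/54 = 0.37 kJ/s
small bivalves: 12/53 = 0.226 kJ/s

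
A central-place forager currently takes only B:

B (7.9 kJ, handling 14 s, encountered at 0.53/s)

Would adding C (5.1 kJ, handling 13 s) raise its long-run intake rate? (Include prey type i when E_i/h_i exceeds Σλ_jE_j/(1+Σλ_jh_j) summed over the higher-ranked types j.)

Current rate: (0.53×7.9)/(1 + 0.53×14) = 0.4973 kJ/s.
C: E/h = 5.1/13 = 0.3923 kJ/s.
0.3923 < 0.4973, so adding C would lower the average — exclude it.

No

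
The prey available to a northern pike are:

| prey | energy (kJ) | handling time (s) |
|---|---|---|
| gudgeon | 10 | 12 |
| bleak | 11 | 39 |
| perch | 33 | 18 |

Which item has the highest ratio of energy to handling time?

In descending order of E/h:
perch: 33/18 = 1.83 kJ/s
gudgeon: 10/12 = 0.833 kJ/s
bleak: 11/39 = 0.282 kJ/s

perch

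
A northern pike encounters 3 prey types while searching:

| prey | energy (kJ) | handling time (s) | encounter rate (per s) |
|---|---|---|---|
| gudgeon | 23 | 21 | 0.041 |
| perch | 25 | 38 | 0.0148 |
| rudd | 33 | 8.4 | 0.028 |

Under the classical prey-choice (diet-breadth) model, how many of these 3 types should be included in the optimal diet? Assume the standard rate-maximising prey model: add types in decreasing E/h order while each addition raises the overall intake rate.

Rank by E/h (kJ/s): rudd 3.93, gudgeon 1.1, perch 0.658. Include each in turn until the next type's E/h falls below the running intake rate.
Rate on top 1: 0.7481. gudgeon: 1.1 > 0.7481 → include.
Rate on top 2: 0.8907. perch: 0.658 < 0.8907 → exclude; stop.
Optimal diet: rudd, gudgeon — 2 of 3 types.

2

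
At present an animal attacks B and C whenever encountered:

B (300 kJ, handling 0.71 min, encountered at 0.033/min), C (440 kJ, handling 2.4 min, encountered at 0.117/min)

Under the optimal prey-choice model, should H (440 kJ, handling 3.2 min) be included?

Yes

Intake rate on the current diet: R = (0.033×300 + 0.117×440) / (1 + 0.033×0.71 + 0.117×2.4) = 61.38/1.304 = 47.06 kJ/min.
H: E/h = 440/3.2 = 137.5 kJ/min.
Since 137.5 > R, including H increases the long-run rate.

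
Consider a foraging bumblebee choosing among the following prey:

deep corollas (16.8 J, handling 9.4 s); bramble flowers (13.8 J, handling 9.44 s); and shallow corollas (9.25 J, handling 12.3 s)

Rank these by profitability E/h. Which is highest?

deep corollas

In descending order of E/h:
deep corollas: 16.8/9.4 = 1.79 J/s
bramble flowers: 13.8/9.44 = 1.46 J/s
shallow corollas: 9.25/12.3 = 0.752 J/s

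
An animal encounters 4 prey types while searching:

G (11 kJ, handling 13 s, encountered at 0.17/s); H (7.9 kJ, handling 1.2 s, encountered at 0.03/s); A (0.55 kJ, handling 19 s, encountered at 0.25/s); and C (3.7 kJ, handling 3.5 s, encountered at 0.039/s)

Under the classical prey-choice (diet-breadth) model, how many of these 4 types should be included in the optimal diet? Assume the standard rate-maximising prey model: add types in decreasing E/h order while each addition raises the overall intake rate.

3

Rank by E/h (kJ/s): H 6.58, C 1.06, G 0.846, A 0.0289. Include each in turn until the next type's E/h falls below the running intake rate.
Rate on top 1: 0.2288. C: 1.06 > 0.2288 → include.
Rate on top 2: 0.3252. G: 0.846 > 0.3252 → include.
Rate on top 3: 0.6656. A: 0.0289 < 0.6656 → exclude; stop.
Optimal diet: H, C, G — 3 of 4 types.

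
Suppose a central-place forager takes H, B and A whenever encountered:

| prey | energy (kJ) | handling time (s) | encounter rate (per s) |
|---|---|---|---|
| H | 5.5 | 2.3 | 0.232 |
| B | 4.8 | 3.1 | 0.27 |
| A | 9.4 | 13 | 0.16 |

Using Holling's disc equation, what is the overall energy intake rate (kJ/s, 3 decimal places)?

0.916 kJ/s

Energy encountered per unit search time: 0.232×5.5 + 0.27×4.8 + 0.16×9.4 = 4.076 kJ/s.
Handling time per unit search time: 0.232×2.3 + 0.27×3.1 + 0.16×13 = 3.451.
Rate = 4.076/(1 + 3.451) = 0.9158 kJ/s.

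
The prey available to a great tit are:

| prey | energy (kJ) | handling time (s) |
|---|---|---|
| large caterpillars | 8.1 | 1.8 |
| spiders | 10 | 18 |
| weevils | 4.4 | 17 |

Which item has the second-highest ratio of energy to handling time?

In descending order of E/h:
large caterpillars: 8.1/1.8 = 4.5 kJ/s
spiders: 10/18 = 0.556 kJ/s
weevils: 4.4/17 = 0.259 kJ/s

spiders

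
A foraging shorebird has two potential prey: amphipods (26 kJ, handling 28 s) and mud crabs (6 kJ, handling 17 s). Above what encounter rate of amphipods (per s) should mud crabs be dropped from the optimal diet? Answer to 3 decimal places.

At the threshold, the rate on amphipods alone equals the profitability of mud crabs: λ·26/(1 + λ·28) = 6/17 = 0.3529.
Rearranging, λ(26 − 0.3529×28) = 0.3529, so λ = 0.3529/16.12 = 0.0219 per s.

0.022 per s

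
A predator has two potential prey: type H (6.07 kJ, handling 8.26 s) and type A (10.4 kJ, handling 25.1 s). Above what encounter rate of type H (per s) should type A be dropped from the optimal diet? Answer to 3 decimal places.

0.157 per s

At the threshold, the rate on type H alone equals the profitability of type A: λ·6.07/(1 + λ·8.26) = 10.4/25.1 = 0.4143.
Rearranging, λ(6.07 − 0.4143×8.26) = 0.4143, so λ = 0.4143/2.648 = 0.1565 per s.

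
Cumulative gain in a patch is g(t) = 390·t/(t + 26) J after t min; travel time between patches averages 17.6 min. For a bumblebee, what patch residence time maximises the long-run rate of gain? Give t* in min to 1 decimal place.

21.4 min

By the marginal value theorem, leave when the instantaneous gain rate g'(t) equals the habitat-wide average g(t)/(T + t).
g'(t) = 390·26/(t + 26)². Setting 390·26/(t+26)² = 390t/[(t+26)(17.6+t)] gives 26(17.6+t) = t(t+26), so t² = 26×17.6 = 457.6.
t* = √457.6 = 21.39 min.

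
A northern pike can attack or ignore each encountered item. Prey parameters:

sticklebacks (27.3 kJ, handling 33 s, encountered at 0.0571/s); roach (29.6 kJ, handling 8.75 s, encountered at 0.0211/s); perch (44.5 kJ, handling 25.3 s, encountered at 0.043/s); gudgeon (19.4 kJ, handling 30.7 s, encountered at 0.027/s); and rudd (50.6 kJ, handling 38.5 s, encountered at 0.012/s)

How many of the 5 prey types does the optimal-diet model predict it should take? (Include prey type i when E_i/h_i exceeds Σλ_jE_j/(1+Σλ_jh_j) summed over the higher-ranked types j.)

Profitabilities (E/h, kJ/s): roach 3.38, perch 1.76, rudd 1.31, sticklebacks 0.827, gudgeon 0.632. Add prey in this order while the next type's profitability exceeds the intake rate on those already taken.
Rate on top 1: 0.5272. perch: 1.76 > 0.5272 → include.
Rate on top 2: 1.117. rudd: 1.31 > 1.117 → include.
Rate on top 3: 1.15. sticklebacks: 0.827 < 1.15 → exclude; stop.
Optimal diet: roach, perch, rudd — 3 of 5 types.

3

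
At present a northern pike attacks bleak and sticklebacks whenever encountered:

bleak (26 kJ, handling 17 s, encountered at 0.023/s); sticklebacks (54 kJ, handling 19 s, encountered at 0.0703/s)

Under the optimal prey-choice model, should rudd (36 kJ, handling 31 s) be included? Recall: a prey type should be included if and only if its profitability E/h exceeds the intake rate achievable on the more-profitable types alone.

Intake rate on the current diet: R = (0.023×26 + 0.0703×54) / (1 + 0.023×17 + 0.0703×19) = 4.394/2.727 = 1.612 kJ/s.
rudd: E/h = 36/31 = 1.161 kJ/s.
1.161 < 1.612, so adding rudd would lower the average — exclude it.

No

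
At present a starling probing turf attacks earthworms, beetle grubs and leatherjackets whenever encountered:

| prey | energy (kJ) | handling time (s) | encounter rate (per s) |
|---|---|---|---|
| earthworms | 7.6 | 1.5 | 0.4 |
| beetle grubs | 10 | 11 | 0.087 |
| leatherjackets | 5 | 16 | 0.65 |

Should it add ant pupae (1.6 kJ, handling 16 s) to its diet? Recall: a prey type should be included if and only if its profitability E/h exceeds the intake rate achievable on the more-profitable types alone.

Intake rate on the current diet: R = (0.4×7.6 + 0.087×10 + 0.65×5) / (1 + 0.4×1.5 + 0.087×11 + 0.65×16) = 7.16/12.96 = 0.5526 kJ/s.
Profitability of ant pupae: 1.6/16 = 0.1 kJ/s.
Since 0.1 < R, time spent handling ant pupae is better spent searching.

No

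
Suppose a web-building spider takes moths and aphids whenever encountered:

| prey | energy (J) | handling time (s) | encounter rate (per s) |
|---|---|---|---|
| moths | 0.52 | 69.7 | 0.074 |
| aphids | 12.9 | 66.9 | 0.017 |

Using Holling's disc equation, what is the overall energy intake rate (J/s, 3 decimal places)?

0.035 J/s

Energy encountered per unit search time: 0.074×0.52 + 0.017×12.9 = 0.2578 J/s.
Handling time per unit search time: 0.074×69.7 + 0.017×66.9 = 6.295.
Rate = 0.2578/(1 + 6.295) = 0.03534 J/s.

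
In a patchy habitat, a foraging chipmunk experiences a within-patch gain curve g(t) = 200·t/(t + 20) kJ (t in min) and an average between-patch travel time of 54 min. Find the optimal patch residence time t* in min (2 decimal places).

By the marginal value theorem, leave when the instantaneous gain rate g'(t) equals the habitat-wide average g(t)/(T + t).
g'(t) = 200·20/(t + 20)². Setting 200·20/(t+20)² = 200t/[(t+20)(54+t)] gives 20(54+t) = t(t+20), so t² = 20×54 = 1080.
t* = √1080 = 32.86 min.

32.86 min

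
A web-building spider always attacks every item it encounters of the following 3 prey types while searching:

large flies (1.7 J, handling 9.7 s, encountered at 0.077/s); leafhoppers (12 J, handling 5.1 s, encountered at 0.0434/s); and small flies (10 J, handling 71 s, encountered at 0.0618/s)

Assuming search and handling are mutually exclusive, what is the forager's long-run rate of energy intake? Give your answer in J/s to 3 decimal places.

0.200 J/s

R = Σλ_iE_i / (1 + Σλ_ih_i)
Numerator: 0.077×1.7 + 0.0434×12 + 0.0618×10 = 1.27
Denominator: 1 + 0.077×9.7 + 0.0434×5.1 + 0.0618×71 = 6.356
R = 1.27/6.356 = 0.1998 J/s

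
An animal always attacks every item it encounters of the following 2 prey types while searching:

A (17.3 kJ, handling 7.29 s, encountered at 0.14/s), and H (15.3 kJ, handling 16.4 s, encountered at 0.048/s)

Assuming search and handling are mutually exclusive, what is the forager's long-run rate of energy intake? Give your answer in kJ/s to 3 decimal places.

R = Σλ_iE_i / (1 + Σλ_ih_i)
Numerator: 0.14×17.3 + 0.048×15.3 = 3.156
Denominator: 1 + 0.14×7.29 + 0.048×16.4 = 2.808
R = 3.156/2.808 = 1.124 kJ/s

1.124 kJ/s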